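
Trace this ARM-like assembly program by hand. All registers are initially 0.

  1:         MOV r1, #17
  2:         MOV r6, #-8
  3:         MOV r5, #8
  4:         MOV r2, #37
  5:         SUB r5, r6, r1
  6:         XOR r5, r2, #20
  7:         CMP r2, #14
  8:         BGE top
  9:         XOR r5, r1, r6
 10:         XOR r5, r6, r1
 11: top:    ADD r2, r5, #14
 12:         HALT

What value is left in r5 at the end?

49

after MOV r1, #17: r1=17
after MOV r6, #-8: r6=-8
after MOV r5, #8: r5=8
after MOV r2, #37: r2=37
after SUB r5, r6, r1: r5=(-8)-17=-25
after XOR r5, r2, #20: r5=37^20=49
CMP r2, #14  (cmp 37,14)
BGE top: taken
after ADD r2, r5, #14: r2=49+14=63
halt.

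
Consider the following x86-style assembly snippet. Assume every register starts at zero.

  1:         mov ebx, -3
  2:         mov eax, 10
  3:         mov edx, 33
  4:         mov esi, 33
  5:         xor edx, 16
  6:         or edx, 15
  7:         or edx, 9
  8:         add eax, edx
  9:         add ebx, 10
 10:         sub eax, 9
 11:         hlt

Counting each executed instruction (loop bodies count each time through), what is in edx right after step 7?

63

ebx=-3
eax=10
edx=33
esi=33
edx=33^16=49
edx=49|15=63
edx=63|9=63
After step 7: edx = 63.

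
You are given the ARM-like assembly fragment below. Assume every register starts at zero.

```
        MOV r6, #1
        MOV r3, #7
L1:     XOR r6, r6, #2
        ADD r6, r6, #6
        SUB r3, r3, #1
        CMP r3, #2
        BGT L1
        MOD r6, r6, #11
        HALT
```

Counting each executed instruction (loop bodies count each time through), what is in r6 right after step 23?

after MOV r6, #1: r6=1
after MOV r3, #7: r3=7
after XOR r6, r6, #2: r6=1^2=3
after ADD r6, r6, #6: r6=3+6=9
after SUB r3, r3, #1: r3=7-1=6
CMP r3, #2  (cmp 6,2)
BGT L1: taken
after XOR r6, r6, #2: r6=9^2=11
after ADD r6, r6, #6: r6=11+6=17
after SUB r3, r3, #1: r3=6-1=5
CMP r3, #2  (cmp 5,2)
BGT L1: taken
after XOR r6, r6, #2: r6=17^2=19
after ADD r6, r6, #6: r6=19+6=25
after SUB r3, r3, #1: r3=5-1=4
CMP r3, #2  (cmp 4,2)
BGT L1: taken
after XOR r6, r6, #2: r6=25^2=27
after ADD r6, r6, #6: r6=27+6=33
after SUB r3, r3, #1: r3=4-1=3
CMP r3, #2  (cmp 3,2)
BGT L1: taken
after XOR r6, r6, #2: r6=33^2=35
After step 23: r6 = 35.

35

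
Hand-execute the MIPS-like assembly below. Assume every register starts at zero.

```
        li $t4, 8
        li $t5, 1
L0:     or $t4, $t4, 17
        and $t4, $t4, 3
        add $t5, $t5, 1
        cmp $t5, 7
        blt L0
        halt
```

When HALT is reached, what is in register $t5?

7

$t4=8
$t5=1
$t4=8|17=25
$t4=25&3=1
$t5=1+1=2
cmp $t5, 7  (cmp 2,7)
blt L0: taken
$t4=1|17=17
$t4=17&3=1
$t5=2+1=3
cmp $t5, 7  (cmp 3,7)
blt L0: taken
$t4=1|17=17
$t4=17&3=1
$t5=3+1=4
cmp $t5, 7  (cmp 4,7)
blt L0: taken
$t4=1|17=17
$t4=17&3=1
$t5=4+1=5
cmp $t5, 7  (cmp 5,7)
blt L0: taken
$t4=1|17=17
$t4=17&3=1
$t5=5+1=6
cmp $t5, 7  (cmp 6,7)
blt L0: taken
$t4=1|17=17
$t4=17&3=1
$t5=6+1=7
cmp $t5, 7  (cmp 7,7)
blt L0: not taken
halt.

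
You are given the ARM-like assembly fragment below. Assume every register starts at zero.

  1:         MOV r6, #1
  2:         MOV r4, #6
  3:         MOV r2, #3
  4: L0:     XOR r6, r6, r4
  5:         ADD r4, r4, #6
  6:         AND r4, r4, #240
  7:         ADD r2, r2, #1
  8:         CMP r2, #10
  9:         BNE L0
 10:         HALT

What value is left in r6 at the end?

7

after MOV r6, #1: r6=1
after MOV r4, #6: r4=6
after MOV r2, #3: r2=3
after XOR r6, r6, r4: r6=1^6=7
after ADD r4, r4, #6: r4=6+6=12
after AND r4, r4, #240: r4=12&240=0
after ADD r2, r2, #1: r2=3+1=4
CMP r2, #10  (cmp 4,10)
BNE L0: taken
after XOR r6, r6, r4: r6=7^0=7
after ADD r4, r4, #6: r4=0+6=6
after AND r4, r4, #240: r4=6&240=0
after ADD r2, r2, #1: r2=4+1=5
CMP r2, #10  (cmp 5,10)
BNE L0: taken
after XOR r6, r6, r4: r6=7^0=7
after ADD r4, r4, #6: r4=0+6=6
after AND r4, r4, #240: r4=6&240=0
after ADD r2, r2, #1: r2=5+1=6
CMP r2, #10  (cmp 6,10)
BNE L0: taken
after XOR r6, r6, r4: r6=7^0=7
after ADD r4, r4, #6: r4=0+6=6
after AND r4, r4, #240: r4=6&240=0
after ADD r2, r2, #1: r2=6+1=7
CMP r2, #10  (cmp 7,10)
BNE L0: taken
after XOR r6, r6, r4: r6=7^0=7
after ADD r4, r4, #6: r4=0+6=6
after AND r4, r4, #240: r4=6&240=0
after ADD r2, r2, #1: r2=7+1=8
CMP r2, #10  (cmp 8,10)
BNE L0: taken
after XOR r6, r6, r4: r6=7^0=7
after ADD r4, r4, #6: r4=0+6=6
after AND r4, r4, #240: r4=6&240=0
after ADD r2, r2, #1: r2=8+1=9
CMP r2, #10  (cmp 9,10)
BNE L0: taken
after XOR r6, r6, r4: r6=7^0=7
after ADD r4, r4, #6: r4=0+6=6
after AND r4, r4, #240: r4=6&240=0
after ADD r2, r2, #1: r2=9+1=10
CMP r2, #10  (cmp 10,10)
BNE L0: not taken
halt.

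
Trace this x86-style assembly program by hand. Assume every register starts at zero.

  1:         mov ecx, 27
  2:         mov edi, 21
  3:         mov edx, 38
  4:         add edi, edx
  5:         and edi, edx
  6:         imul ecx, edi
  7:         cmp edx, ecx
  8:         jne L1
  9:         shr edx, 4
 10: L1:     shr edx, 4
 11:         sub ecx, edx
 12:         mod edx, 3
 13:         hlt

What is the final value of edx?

after mov ecx, 27: ecx=27
after mov edi, 21: edi=21
after mov edx, 38: edx=38
after add edi, edx: edi=21+38=59
after and edi, edx: edi=59&38=34
after imul ecx, edi: ecx=27*34=918
cmp edx, ecx  (cmp 38,918)
jne L1: taken
after shr edx, 4: edx=38>>4=2
after sub ecx, edx: ecx=918-2=916
after mod edx, 3: edx=2%3=2
halt.

2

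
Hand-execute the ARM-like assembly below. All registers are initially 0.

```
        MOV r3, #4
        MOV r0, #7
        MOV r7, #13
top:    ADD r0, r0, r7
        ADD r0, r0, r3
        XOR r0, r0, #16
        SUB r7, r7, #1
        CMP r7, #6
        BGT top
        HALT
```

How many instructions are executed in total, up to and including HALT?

46

after MOV r3, #4: r3=4
after MOV r0, #7: r0=7
after MOV r7, #13: r7=13
after ADD r0, r0, r7: r0=7+13=20
after ADD r0, r0, r3: r0=20+4=24
after XOR r0, r0, #16: r0=24^16=8
after SUB r7, r7, #1: r7=13-1=12
CMP r7, #6  (cmp 12,6)
BGT top: taken
after ADD r0, r0, r7: r0=8+12=20
after ADD r0, r0, r3: r0=20+4=24
after XOR r0, r0, #16: r0=24^16=8
after SUB r7, r7, #1: r7=12-1=11
CMP r7, #6  (cmp 11,6)
BGT top: taken
after ADD r0, r0, r7: r0=8+11=19
after ADD r0, r0, r3: r0=19+4=23
after XOR r0, r0, #16: r0=23^16=7
after SUB r7, r7, #1: r7=11-1=10
CMP r7, #6  (cmp 10,6)
BGT top: taken
after ADD r0, r0, r7: r0=7+10=17
after ADD r0, r0, r3: r0=17+4=21
after XOR r0, r0, #16: r0=21^16=5
after SUB r7, r7, #1: r7=10-1=9
CMP r7, #6  (cmp 9,6)
BGT top: taken
after ADD r0, r0, r7: r0=5+9=14
after ADD r0, r0, r3: r0=14+4=18
after XOR r0, r0, #16: r0=18^16=2
after SUB r7, r7, #1: r7=9-1=8
CMP r7, #6  (cmp 8,6)
BGT top: taken
after ADD r0, r0, r7: r0=2+8=10
after ADD r0, r0, r3: r0=10+4=14
after XOR r0, r0, #16: r0=14^16=30
after SUB r7, r7, #1: r7=8-1=7
CMP r7, #6  (cmp 7,6)
BGT top: taken
after ADD r0, r0, r7: r0=30+7=37
after ADD r0, r0, r3: r0=37+4=41
after XOR r0, r0, #16: r0=41^16=57
after SUB r7, r7, #1: r7=7-1=6
CMP r7, #6  (cmp 6,6)
BGT top: not taken
halt.
Total executed instructions: 46.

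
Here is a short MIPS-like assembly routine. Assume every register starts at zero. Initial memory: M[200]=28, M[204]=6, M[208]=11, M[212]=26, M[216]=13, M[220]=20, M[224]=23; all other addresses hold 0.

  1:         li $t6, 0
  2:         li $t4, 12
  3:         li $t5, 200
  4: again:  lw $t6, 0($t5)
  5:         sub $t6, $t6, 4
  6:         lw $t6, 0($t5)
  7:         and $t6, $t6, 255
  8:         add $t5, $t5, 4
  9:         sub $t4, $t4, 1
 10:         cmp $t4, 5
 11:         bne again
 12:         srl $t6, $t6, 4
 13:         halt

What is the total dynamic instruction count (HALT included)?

61

li $t6, 0 → $t6=0
li $t4, 12 → $t4=12
li $t5, 200 → $t5=200
lw $t6, 0($t5) → $t6=M[200]=28
sub $t6, $t6, 4 → $t6=28-4=24
lw $t6, 0($t5) → $t6=M[200]=28
and $t6, $t6, 255 → $t6=28&255=28
add $t5, $t5, 4 → $t5=200+4=204
sub $t4, $t4, 1 → $t4=12-1=11
cmp $t4, 5  (cmp 11,5)
bne again: taken
lw $t6, 0($t5) → $t6=M[204]=6
sub $t6, $t6, 4 → $t6=6-4=2
lw $t6, 0($t5) → $t6=M[204]=6
and $t6, $t6, 255 → $t6=6&255=6
add $t5, $t5, 4 → $t5=204+4=208
sub $t4, $t4, 1 → $t4=11-1=10
cmp $t4, 5  (cmp 10,5)
bne again: taken
lw $t6, 0($t5) → $t6=M[208]=11
sub $t6, $t6, 4 → $t6=11-4=7
lw $t6, 0($t5) → $t6=M[208]=11
and $t6, $t6, 255 → $t6=11&255=11
add $t5, $t5, 4 → $t5=208+4=212
sub $t4, $t4, 1 → $t4=10-1=9
cmp $t4, 5  (cmp 9,5)
bne again: taken
lw $t6, 0($t5) → $t6=M[212]=26
sub $t6, $t6, 4 → $t6=26-4=22
lw $t6, 0($t5) → $t6=M[212]=26
and $t6, $t6, 255 → $t6=26&255=26
add $t5, $t5, 4 → $t5=212+4=216
sub $t4, $t4, 1 → $t4=9-1=8
cmp $t4, 5  (cmp 8,5)
bne again: taken
lw $t6, 0($t5) → $t6=M[216]=13
sub $t6, $t6, 4 → $t6=13-4=9
lw $t6, 0($t5) → $t6=M[216]=13
and $t6, $t6, 255 → $t6=13&255=13
add $t5, $t5, 4 → $t5=216+4=220
sub $t4, $t4, 1 → $t4=8-1=7
cmp $t4, 5  (cmp 7,5)
bne again: taken
lw $t6, 0($t5) → $t6=M[220]=20
sub $t6, $t6, 4 → $t6=20-4=16
lw $t6, 0($t5) → $t6=M[220]=20
and $t6, $t6, 255 → $t6=20&255=20
add $t5, $t5, 4 → $t5=220+4=224
sub $t4, $t4, 1 → $t4=7-1=6
cmp $t4, 5  (cmp 6,5)
bne again: taken
lw $t6, 0($t5) → $t6=M[224]=23
sub $t6, $t6, 4 → $t6=23-4=19
lw $t6, 0($t5) → $t6=M[224]=23
and $t6, $t6, 255 → $t6=23&255=23
add $t5, $t5, 4 → $t5=224+4=228
sub $t4, $t4, 1 → $t4=6-1=5
cmp $t4, 5  (cmp 5,5)
bne again: not taken
srl $t6, $t6, 4 → $t6=23>>4=1
halt.
Total executed instructions: 61.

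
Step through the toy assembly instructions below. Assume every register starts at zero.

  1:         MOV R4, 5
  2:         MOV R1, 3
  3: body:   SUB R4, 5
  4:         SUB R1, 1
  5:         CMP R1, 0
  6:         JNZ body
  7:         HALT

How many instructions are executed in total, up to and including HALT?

after MOV R4, 5: R4=5
after MOV R1, 3: R1=3
after SUB R4, 5: R4=5-5=0
after SUB R1, 1: R1=3-1=2
CMP R1, 0  (cmp 2,0)
JNZ body: taken
after SUB R4, 5: R4=0-5=-5
after SUB R1, 1: R1=2-1=1
CMP R1, 0  (cmp 1,0)
JNZ body: taken
after SUB R4, 5: R4=(-5)-5=-10
after SUB R1, 1: R1=1-1=0
CMP R1, 0  (cmp 0,0)
JNZ body: not taken
halt.
Total executed instructions: 15.

15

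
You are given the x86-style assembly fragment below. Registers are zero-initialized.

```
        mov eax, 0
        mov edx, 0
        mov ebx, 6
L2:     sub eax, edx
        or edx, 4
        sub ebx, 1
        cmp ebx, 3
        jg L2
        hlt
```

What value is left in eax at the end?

-8

mov eax, 0 → eax=0
mov edx, 0 → edx=0
mov ebx, 6 → ebx=6
sub eax, edx → eax=0-0=0
or edx, 4 → edx=0|4=4
sub ebx, 1 → ebx=6-1=5
cmp ebx, 3  (cmp 5,3)
jg L2: taken
sub eax, edx → eax=0-4=-4
or edx, 4 → edx=4|4=4
sub ebx, 1 → ebx=5-1=4
cmp ebx, 3  (cmp 4,3)
jg L2: taken
sub eax, edx → eax=(-4)-4=-8
or edx, 4 → edx=4|4=4
sub ebx, 1 → ebx=4-1=3
cmp ebx, 3  (cmp 3,3)
jg L2: not taken
halt.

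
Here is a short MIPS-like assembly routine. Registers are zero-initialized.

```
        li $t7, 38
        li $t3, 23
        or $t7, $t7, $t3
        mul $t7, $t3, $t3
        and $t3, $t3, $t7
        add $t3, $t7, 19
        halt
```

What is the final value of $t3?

$t7=38
$t3=23
$t7=38|23=55
$t7=23*23=529
$t3=23&529=17
$t3=529+19=548
halt.

548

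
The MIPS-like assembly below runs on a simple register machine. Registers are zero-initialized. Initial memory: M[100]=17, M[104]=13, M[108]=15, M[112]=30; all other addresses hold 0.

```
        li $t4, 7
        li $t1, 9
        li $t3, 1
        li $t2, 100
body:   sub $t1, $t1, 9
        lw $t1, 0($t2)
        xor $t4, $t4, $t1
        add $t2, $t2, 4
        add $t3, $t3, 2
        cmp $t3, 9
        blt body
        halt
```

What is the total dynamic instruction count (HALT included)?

33

$t4=7
$t1=9
$t3=1
$t2=100
$t1=9-9=0
$t1=M[100]=17
$t4=7^17=22
$t2=100+4=104
$t3=1+2=3
cmp $t3, 9  (cmp 3,9)
blt body: taken
$t1=17-9=8
$t1=M[104]=13
$t4=22^13=27
$t2=104+4=108
$t3=3+2=5
cmp $t3, 9  (cmp 5,9)
blt body: taken
$t1=13-9=4
$t1=M[108]=15
$t4=27^15=20
$t2=108+4=112
$t3=5+2=7
cmp $t3, 9  (cmp 7,9)
blt body: taken
$t1=15-9=6
$t1=M[112]=30
$t4=20^30=10
$t2=112+4=116
$t3=7+2=9
cmp $t3, 9  (cmp 9,9)
blt body: not taken
halt.
Total executed instructions: 33.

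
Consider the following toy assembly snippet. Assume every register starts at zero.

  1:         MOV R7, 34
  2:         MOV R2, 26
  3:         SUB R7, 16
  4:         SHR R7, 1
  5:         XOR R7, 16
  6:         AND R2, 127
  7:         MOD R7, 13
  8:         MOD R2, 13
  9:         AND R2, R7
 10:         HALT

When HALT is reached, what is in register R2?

0

R7=34
R2=26
R7=34-16=18
R7=18>>1=9
R7=9^16=25
R2=26&127=26
R7=25%13=12
R2=26%13=0
R2=0&12=0
halt.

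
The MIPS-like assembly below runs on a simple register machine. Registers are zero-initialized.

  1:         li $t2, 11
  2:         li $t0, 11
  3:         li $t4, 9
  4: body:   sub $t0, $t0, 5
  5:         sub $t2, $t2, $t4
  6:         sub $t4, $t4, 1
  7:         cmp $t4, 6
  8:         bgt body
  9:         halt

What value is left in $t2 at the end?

-13

li $t2, 11 → $t2=11
li $t0, 11 → $t0=11
li $t4, 9 → $t4=9
sub $t0, $t0, 5 → $t0=11-5=6
sub $t2, $t2, $t4 → $t2=11-9=2
sub $t4, $t4, 1 → $t4=9-1=8
cmp $t4, 6  (cmp 8,6)
bgt body: taken
sub $t0, $t0, 5 → $t0=6-5=1
sub $t2, $t2, $t4 → $t2=2-8=-6
sub $t4, $t4, 1 → $t4=8-1=7
cmp $t4, 6  (cmp 7,6)
bgt body: taken
sub $t0, $t0, 5 → $t0=1-5=-4
sub $t2, $t2, $t4 → $t2=(-6)-7=-13
sub $t4, $t4, 1 → $t4=7-1=6
cmp $t4, 6  (cmp 6,6)
bgt body: not taken
halt.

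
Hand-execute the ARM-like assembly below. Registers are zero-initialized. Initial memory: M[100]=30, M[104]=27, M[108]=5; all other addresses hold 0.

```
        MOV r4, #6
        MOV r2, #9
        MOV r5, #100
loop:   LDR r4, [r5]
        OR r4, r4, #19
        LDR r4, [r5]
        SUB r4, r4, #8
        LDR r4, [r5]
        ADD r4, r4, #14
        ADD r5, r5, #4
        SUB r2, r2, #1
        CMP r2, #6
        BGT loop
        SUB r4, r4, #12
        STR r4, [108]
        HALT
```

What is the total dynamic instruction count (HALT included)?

36

MOV r4, #6 → r4=6
MOV r2, #9 → r2=9
MOV r5, #100 → r5=100
LDR r4, [r5] → r4=M[100]=30
OR r4, r4, #19 → r4=30|19=31
LDR r4, [r5] → r4=M[100]=30
SUB r4, r4, #8 → r4=30-8=22
LDR r4, [r5] → r4=M[100]=30
ADD r4, r4, #14 → r4=30+14=44
ADD r5, r5, #4 → r5=100+4=104
SUB r2, r2, #1 → r2=9-1=8
CMP r2, #6  (cmp 8,6)
BGT loop: taken
LDR r4, [r5] → r4=M[104]=27
OR r4, r4, #19 → r4=27|19=27
LDR r4, [r5] → r4=M[104]=27
SUB r4, r4, #8 → r4=27-8=19
LDR r4, [r5] → r4=M[104]=27
ADD r4, r4, #14 → r4=27+14=41
ADD r5, r5, #4 → r5=104+4=108
SUB r2, r2, #1 → r2=8-1=7
CMP r2, #6  (cmp 7,6)
BGT loop: taken
LDR r4, [r5] → r4=M[108]=5
OR r4, r4, #19 → r4=5|19=23
LDR r4, [r5] → r4=M[108]=5
SUB r4, r4, #8 → r4=5-8=-3
LDR r4, [r5] → r4=M[108]=5
ADD r4, r4, #14 → r4=5+14=19
ADD r5, r5, #4 → r5=108+4=112
SUB r2, r2, #1 → r2=7-1=6
CMP r2, #6  (cmp 6,6)
BGT loop: not taken
SUB r4, r4, #12 → r4=19-12=7
STR r4, [108] → M[108]=7
halt.
Total executed instructions: 36.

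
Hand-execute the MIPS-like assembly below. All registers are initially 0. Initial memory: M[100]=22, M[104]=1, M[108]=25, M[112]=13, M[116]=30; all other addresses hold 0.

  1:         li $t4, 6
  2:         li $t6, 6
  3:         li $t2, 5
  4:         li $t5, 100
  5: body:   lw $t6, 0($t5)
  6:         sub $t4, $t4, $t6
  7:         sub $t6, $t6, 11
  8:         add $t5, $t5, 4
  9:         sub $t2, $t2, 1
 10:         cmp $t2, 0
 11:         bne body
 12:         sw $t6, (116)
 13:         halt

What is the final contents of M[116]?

19

$t4=6
$t6=6
$t2=5
$t5=100
$t6=M[100]=22
$t4=6-22=-16
$t6=22-11=11
$t5=100+4=104
$t2=5-1=4
cmp $t2, 0  (cmp 4,0)
bne body: taken
$t6=M[104]=1
$t4=(-16)-1=-17
$t6=1-11=-10
$t5=104+4=108
$t2=4-1=3
cmp $t2, 0  (cmp 3,0)
bne body: taken
$t6=M[108]=25
$t4=(-17)-25=-42
$t6=25-11=14
$t5=108+4=112
$t2=3-1=2
cmp $t2, 0  (cmp 2,0)
bne body: taken
$t6=M[112]=13
$t4=(-42)-13=-55
$t6=13-11=2
$t5=112+4=116
$t2=2-1=1
cmp $t2, 0  (cmp 1,0)
bne body: taken
$t6=M[116]=30
$t4=(-55)-30=-85
$t6=30-11=19
$t5=116+4=120
$t2=1-1=0
cmp $t2, 0  (cmp 0,0)
bne body: not taken
sw $t6, (116) → M[116]=19
halt.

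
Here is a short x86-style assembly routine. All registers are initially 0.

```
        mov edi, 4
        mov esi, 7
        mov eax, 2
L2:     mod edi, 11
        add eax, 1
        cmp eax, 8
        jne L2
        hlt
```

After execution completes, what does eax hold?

mov edi, 4 → edi=4
mov esi, 7 → esi=7
mov eax, 2 → eax=2
mod edi, 11 → edi=4%11=4
add eax, 1 → eax=2+1=3
cmp eax, 8  (cmp 3,8)
jne L2: taken
mod edi, 11 → edi=4%11=4
add eax, 1 → eax=3+1=4
cmp eax, 8  (cmp 4,8)
jne L2: taken
mod edi, 11 → edi=4%11=4
add eax, 1 → eax=4+1=5
cmp eax, 8  (cmp 5,8)
jne L2: taken
mod edi, 11 → edi=4%11=4
add eax, 1 → eax=5+1=6
cmp eax, 8  (cmp 6,8)
jne L2: taken
mod edi, 11 → edi=4%11=4
add eax, 1 → eax=6+1=7
cmp eax, 8  (cmp 7,8)
jne L2: taken
mod edi, 11 → edi=4%11=4
add eax, 1 → eax=7+1=8
cmp eax, 8  (cmp 8,8)
jne L2: not taken
halt.

8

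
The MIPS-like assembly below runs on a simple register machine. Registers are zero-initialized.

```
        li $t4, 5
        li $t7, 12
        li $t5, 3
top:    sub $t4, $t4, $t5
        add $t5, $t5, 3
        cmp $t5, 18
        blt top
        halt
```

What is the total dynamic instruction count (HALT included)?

$t4=5
$t7=12
$t5=3
$t4=5-3=2
$t5=3+3=6
cmp $t5, 18  (cmp 6,18)
blt top: taken
$t4=2-6=-4
$t5=6+3=9
cmp $t5, 18  (cmp 9,18)
blt top: taken
$t4=(-4)-9=-13
$t5=9+3=12
cmp $t5, 18  (cmp 12,18)
blt top: taken
$t4=(-13)-12=-25
$t5=12+3=15
cmp $t5, 18  (cmp 15,18)
blt top: taken
$t4=(-25)-15=-40
$t5=15+3=18
cmp $t5, 18  (cmp 18,18)
blt top: not taken
halt.
Total executed instructions: 24.

24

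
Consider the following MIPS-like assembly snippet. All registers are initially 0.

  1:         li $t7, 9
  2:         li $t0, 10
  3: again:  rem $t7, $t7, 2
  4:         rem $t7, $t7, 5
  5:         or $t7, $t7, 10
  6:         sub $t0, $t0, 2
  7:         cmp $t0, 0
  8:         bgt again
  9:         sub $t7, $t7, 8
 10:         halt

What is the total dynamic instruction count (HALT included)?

34

li $t7, 9 → $t7=9
li $t0, 10 → $t0=10
rem $t7, $t7, 2 → $t7=9%2=1
rem $t7, $t7, 5 → $t7=1%5=1
or $t7, $t7, 10 → $t7=1|10=11
sub $t0, $t0, 2 → $t0=10-2=8
cmp $t0, 0  (cmp 8,0)
bgt again: taken
rem $t7, $t7, 2 → $t7=11%2=1
rem $t7, $t7, 5 → $t7=1%5=1
or $t7, $t7, 10 → $t7=1|10=11
sub $t0, $t0, 2 → $t0=8-2=6
cmp $t0, 0  (cmp 6,0)
bgt again: taken
rem $t7, $t7, 2 → $t7=11%2=1
rem $t7, $t7, 5 → $t7=1%5=1
or $t7, $t7, 10 → $t7=1|10=11
sub $t0, $t0, 2 → $t0=6-2=4
cmp $t0, 0  (cmp 4,0)
bgt again: taken
rem $t7, $t7, 2 → $t7=11%2=1
rem $t7, $t7, 5 → $t7=1%5=1
or $t7, $t7, 10 → $t7=1|10=11
sub $t0, $t0, 2 → $t0=4-2=2
cmp $t0, 0  (cmp 2,0)
bgt again: taken
rem $t7, $t7, 2 → $t7=11%2=1
rem $t7, $t7, 5 → $t7=1%5=1
or $t7, $t7, 10 → $t7=1|10=11
sub $t0, $t0, 2 → $t0=2-2=0
cmp $t0, 0  (cmp 0,0)
bgt again: not taken
sub $t7, $t7, 8 → $t7=11-8=3
halt.
Total executed instructions: 34.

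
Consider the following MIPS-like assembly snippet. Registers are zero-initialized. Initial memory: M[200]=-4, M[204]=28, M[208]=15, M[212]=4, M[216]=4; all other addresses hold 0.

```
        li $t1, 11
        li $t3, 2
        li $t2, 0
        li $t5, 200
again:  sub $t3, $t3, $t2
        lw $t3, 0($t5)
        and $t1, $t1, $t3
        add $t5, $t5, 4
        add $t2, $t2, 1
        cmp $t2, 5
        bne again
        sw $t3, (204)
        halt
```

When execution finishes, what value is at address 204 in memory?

after li $t1, 11: $t1=11
after li $t3, 2: $t3=2
after li $t2, 0: $t2=0
after li $t5, 200: $t5=200
after sub $t3, $t3, $t2: $t3=2-0=2
after lw $t3, 0($t5): $t3=M[200]=-4
after and $t1, $t1, $t3: $t1=11&(-4)=8
after add $t5, $t5, 4: $t5=200+4=204
after add $t2, $t2, 1: $t2=0+1=1
cmp $t2, 5  (cmp 1,5)
bne again: taken
after sub $t3, $t3, $t2: $t3=(-4)-1=-5
after lw $t3, 0($t5): $t3=M[204]=28
after and $t1, $t1, $t3: $t1=8&28=8
after add $t5, $t5, 4: $t5=204+4=208
after add $t2, $t2, 1: $t2=1+1=2
cmp $t2, 5  (cmp 2,5)
bne again: taken
after sub $t3, $t3, $t2: $t3=28-2=26
after lw $t3, 0($t5): $t3=M[208]=15
after and $t1, $t1, $t3: $t1=8&15=8
after add $t5, $t5, 4: $t5=208+4=212
after add $t2, $t2, 1: $t2=2+1=3
cmp $t2, 5  (cmp 3,5)
bne again: taken
after sub $t3, $t3, $t2: $t3=15-3=12
after lw $t3, 0($t5): $t3=M[212]=4
after and $t1, $t1, $t3: $t1=8&4=0
after add $t5, $t5, 4: $t5=212+4=216
after add $t2, $t2, 1: $t2=3+1=4
cmp $t2, 5  (cmp 4,5)
bne again: taken
after sub $t3, $t3, $t2: $t3=4-4=0
after lw $t3, 0($t5): $t3=M[216]=4
after and $t1, $t1, $t3: $t1=0&4=0
after add $t5, $t5, 4: $t5=216+4=220
after add $t2, $t2, 1: $t2=4+1=5
cmp $t2, 5  (cmp 5,5)
bne again: not taken
sw $t3, (204) → M[204]=4
halt.

4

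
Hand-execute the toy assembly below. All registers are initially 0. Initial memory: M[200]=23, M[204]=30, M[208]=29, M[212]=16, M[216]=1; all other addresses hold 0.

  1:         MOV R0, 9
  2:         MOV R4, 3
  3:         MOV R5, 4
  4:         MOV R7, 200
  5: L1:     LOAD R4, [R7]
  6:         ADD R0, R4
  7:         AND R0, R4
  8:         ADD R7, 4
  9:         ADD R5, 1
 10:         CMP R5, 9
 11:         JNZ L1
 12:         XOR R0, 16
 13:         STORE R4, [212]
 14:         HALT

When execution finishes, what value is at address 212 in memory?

after MOV R0, 9: R0=9
after MOV R4, 3: R4=3
after MOV R5, 4: R5=4
after MOV R7, 200: R7=200
after LOAD R4, [R7]: R4=M[200]=23
after ADD R0, R4: R0=9+23=32
after AND R0, R4: R0=32&23=0
after ADD R7, 4: R7=200+4=204
after ADD R5, 1: R5=4+1=5
CMP R5, 9  (cmp 5,9)
JNZ L1: taken
after LOAD R4, [R7]: R4=M[204]=30
after ADD R0, R4: R0=0+30=30
after AND R0, R4: R0=30&30=30
after ADD R7, 4: R7=204+4=208
after ADD R5, 1: R5=5+1=6
CMP R5, 9  (cmp 6,9)
JNZ L1: taken
after LOAD R4, [R7]: R4=M[208]=29
after ADD R0, R4: R0=30+29=59
after AND R0, R4: R0=59&29=25
after ADD R7, 4: R7=208+4=212
after ADD R5, 1: R5=6+1=7
CMP R5, 9  (cmp 7,9)
JNZ L1: taken
after LOAD R4, [R7]: R4=M[212]=16
after ADD R0, R4: R0=25+16=41
after AND R0, R4: R0=41&16=0
after ADD R7, 4: R7=212+4=216
after ADD R5, 1: R5=7+1=8
CMP R5, 9  (cmp 8,9)
JNZ L1: taken
after LOAD R4, [R7]: R4=M[216]=1
after ADD R0, R4: R0=0+1=1
after AND R0, R4: R0=1&1=1
after ADD R7, 4: R7=216+4=220
after ADD R5, 1: R5=8+1=9
CMP R5, 9  (cmp 9,9)
JNZ L1: not taken
after XOR R0, 16: R0=1^16=17
STORE R4, [212] → M[212]=1
halt.

1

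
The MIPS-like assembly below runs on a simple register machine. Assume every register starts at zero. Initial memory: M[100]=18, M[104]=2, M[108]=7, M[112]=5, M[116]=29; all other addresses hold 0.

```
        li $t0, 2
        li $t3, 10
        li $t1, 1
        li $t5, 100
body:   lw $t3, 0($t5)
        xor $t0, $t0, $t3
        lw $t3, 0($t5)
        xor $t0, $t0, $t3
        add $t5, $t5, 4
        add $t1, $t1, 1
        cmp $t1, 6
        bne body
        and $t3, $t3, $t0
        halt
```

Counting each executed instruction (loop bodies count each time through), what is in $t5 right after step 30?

112

after li $t0, 2: $t0=2
after li $t3, 10: $t3=10
after li $t1, 1: $t1=1
after li $t5, 100: $t5=100
after lw $t3, 0($t5): $t3=M[100]=18
after xor $t0, $t0, $t3: $t0=2^18=16
after lw $t3, 0($t5): $t3=M[100]=18
after xor $t0, $t0, $t3: $t0=16^18=2
after add $t5, $t5, 4: $t5=100+4=104
after add $t1, $t1, 1: $t1=1+1=2
cmp $t1, 6  (cmp 2,6)
bne body: taken
after lw $t3, 0($t5): $t3=M[104]=2
after xor $t0, $t0, $t3: $t0=2^2=0
after lw $t3, 0($t5): $t3=M[104]=2
after xor $t0, $t0, $t3: $t0=0^2=2
after add $t5, $t5, 4: $t5=104+4=108
after add $t1, $t1, 1: $t1=2+1=3
cmp $t1, 6  (cmp 3,6)
bne body: taken
after lw $t3, 0($t5): $t3=M[108]=7
after xor $t0, $t0, $t3: $t0=2^7=5
after lw $t3, 0($t5): $t3=M[108]=7
after xor $t0, $t0, $t3: $t0=5^7=2
after add $t5, $t5, 4: $t5=108+4=112
after add $t1, $t1, 1: $t1=3+1=4
cmp $t1, 6  (cmp 4,6)
bne body: taken
after lw $t3, 0($t5): $t3=M[112]=5
after xor $t0, $t0, $t3: $t0=2^5=7
After step 30: $t5 = 112.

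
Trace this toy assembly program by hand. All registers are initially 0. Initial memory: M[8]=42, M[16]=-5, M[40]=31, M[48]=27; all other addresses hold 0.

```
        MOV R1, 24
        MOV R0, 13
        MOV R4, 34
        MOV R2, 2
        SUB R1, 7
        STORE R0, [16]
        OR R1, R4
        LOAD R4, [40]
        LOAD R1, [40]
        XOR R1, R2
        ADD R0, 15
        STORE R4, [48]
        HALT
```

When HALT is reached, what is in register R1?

R1=24
R0=13
R4=34
R2=2
R1=24-7=17
STORE R0, [16] → M[16]=13
R1=17|34=51
R4=M[40]=31
R1=M[40]=31
R1=31^2=29
R0=13+15=28
STORE R4, [48] → M[48]=31
halt.

29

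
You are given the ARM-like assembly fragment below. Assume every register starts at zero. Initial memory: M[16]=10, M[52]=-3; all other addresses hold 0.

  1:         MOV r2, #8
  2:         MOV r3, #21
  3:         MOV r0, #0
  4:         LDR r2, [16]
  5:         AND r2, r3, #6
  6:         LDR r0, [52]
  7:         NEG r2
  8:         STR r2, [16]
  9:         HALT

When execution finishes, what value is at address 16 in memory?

r2=8
r3=21
r0=0
r2=M[16]=10
r2=21&6=4
r0=M[52]=-3
r2=-(4)=-4
STR r2, [16] → M[16]=-4
halt.

-4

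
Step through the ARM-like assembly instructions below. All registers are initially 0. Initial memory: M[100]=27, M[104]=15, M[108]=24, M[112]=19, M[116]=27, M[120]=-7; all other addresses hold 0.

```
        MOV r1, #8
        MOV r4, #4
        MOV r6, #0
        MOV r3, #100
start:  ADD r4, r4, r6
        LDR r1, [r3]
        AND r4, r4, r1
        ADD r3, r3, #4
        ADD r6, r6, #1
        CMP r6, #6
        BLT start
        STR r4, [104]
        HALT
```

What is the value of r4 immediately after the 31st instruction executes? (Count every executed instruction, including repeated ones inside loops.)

MOV r1, #8 → r1=8
MOV r4, #4 → r4=4
MOV r6, #0 → r6=0
MOV r3, #100 → r3=100
ADD r4, r4, r6 → r4=4+0=4
LDR r1, [r3] → r1=M[100]=27
AND r4, r4, r1 → r4=4&27=0
ADD r3, r3, #4 → r3=100+4=104
ADD r6, r6, #1 → r6=0+1=1
CMP r6, #6  (cmp 1,6)
BLT start: taken
ADD r4, r4, r6 → r4=0+1=1
LDR r1, [r3] → r1=M[104]=15
AND r4, r4, r1 → r4=1&15=1
ADD r3, r3, #4 → r3=104+4=108
ADD r6, r6, #1 → r6=1+1=2
CMP r6, #6  (cmp 2,6)
BLT start: taken
ADD r4, r4, r6 → r4=1+2=3
LDR r1, [r3] → r1=M[108]=24
AND r4, r4, r1 → r4=3&24=0
ADD r3, r3, #4 → r3=108+4=112
ADD r6, r6, #1 → r6=2+1=3
CMP r6, #6  (cmp 3,6)
BLT start: taken
ADD r4, r4, r6 → r4=0+3=3
LDR r1, [r3] → r1=M[112]=19
AND r4, r4, r1 → r4=3&19=3
ADD r3, r3, #4 → r3=112+4=116
ADD r6, r6, #1 → r6=3+1=4
CMP r6, #6  (cmp 4,6)
After step 31: r4 = 3.

3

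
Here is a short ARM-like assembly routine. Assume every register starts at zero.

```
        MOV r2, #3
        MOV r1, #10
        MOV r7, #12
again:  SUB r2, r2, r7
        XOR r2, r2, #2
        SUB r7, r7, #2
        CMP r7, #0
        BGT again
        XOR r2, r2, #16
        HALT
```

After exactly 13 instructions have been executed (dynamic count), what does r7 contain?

r2=3
r1=10
r7=12
r2=3-12=-9
r2=(-9)^2=-11
r7=12-2=10
CMP r7, #0  (cmp 10,0)
BGT again: taken
r2=(-11)-10=-21
r2=(-21)^2=-23
r7=10-2=8
CMP r7, #0  (cmp 8,0)
BGT again: taken
After step 13: r7 = 8.

8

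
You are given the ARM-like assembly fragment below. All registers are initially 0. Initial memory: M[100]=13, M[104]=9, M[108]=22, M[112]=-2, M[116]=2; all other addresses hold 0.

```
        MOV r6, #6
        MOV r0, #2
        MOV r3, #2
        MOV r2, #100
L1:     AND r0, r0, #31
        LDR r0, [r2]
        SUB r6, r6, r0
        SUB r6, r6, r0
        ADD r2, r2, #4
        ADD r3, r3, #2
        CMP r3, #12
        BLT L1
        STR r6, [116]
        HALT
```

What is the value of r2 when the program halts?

120

after MOV r6, #6: r6=6
after MOV r0, #2: r0=2
after MOV r3, #2: r3=2
after MOV r2, #100: r2=100
after AND r0, r0, #31: r0=2&31=2
after LDR r0, [r2]: r0=M[100]=13
after SUB r6, r6, r0: r6=6-13=-7
after SUB r6, r6, r0: r6=(-7)-13=-20
after ADD r2, r2, #4: r2=100+4=104
after ADD r3, r3, #2: r3=2+2=4
CMP r3, #12  (cmp 4,12)
BLT L1: taken
after AND r0, r0, #31: r0=13&31=13
after LDR r0, [r2]: r0=M[104]=9
after SUB r6, r6, r0: r6=(-20)-9=-29
after SUB r6, r6, r0: r6=(-29)-9=-38
after ADD r2, r2, #4: r2=104+4=108
after ADD r3, r3, #2: r3=4+2=6
CMP r3, #12  (cmp 6,12)
BLT L1: taken
after AND r0, r0, #31: r0=9&31=9
after LDR r0, [r2]: r0=M[108]=22
after SUB r6, r6, r0: r6=(-38)-22=-60
after SUB r6, r6, r0: r6=(-60)-22=-82
after ADD r2, r2, #4: r2=108+4=112
after ADD r3, r3, #2: r3=6+2=8
CMP r3, #12  (cmp 8,12)
BLT L1: taken
after AND r0, r0, #31: r0=22&31=22
after LDR r0, [r2]: r0=M[112]=-2
after SUB r6, r6, r0: r6=(-82)-(-2)=-80
after SUB r6, r6, r0: r6=(-80)-(-2)=-78
after ADD r2, r2, #4: r2=112+4=116
after ADD r3, r3, #2: r3=8+2=10
CMP r3, #12  (cmp 10,12)
BLT L1: taken
after AND r0, r0, #31: r0=(-2)&31=30
after LDR r0, [r2]: r0=M[116]=2
after SUB r6, r6, r0: r6=(-78)-2=-80
after SUB r6, r6, r0: r6=(-80)-2=-82
after ADD r2, r2, #4: r2=116+4=120
after ADD r3, r3, #2: r3=10+2=12
CMP r3, #12  (cmp 12,12)
BLT L1: not taken
STR r6, [116] → M[116]=-82
halt.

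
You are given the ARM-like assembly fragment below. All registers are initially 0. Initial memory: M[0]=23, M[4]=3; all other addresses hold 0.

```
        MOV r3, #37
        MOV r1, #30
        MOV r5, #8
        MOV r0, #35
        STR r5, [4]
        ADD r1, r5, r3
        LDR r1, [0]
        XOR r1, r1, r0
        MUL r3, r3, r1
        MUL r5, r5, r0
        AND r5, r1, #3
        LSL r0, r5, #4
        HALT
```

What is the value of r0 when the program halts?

MOV r3, #37 → r3=37
MOV r1, #30 → r1=30
MOV r5, #8 → r5=8
MOV r0, #35 → r0=35
STR r5, [4] → M[4]=8
ADD r1, r5, r3 → r1=8+37=45
LDR r1, [0] → r1=M[0]=23
XOR r1, r1, r0 → r1=23^35=52
MUL r3, r3, r1 → r3=37*52=1924
MUL r5, r5, r0 → r5=8*35=280
AND r5, r1, #3 → r5=52&3=0
LSL r0, r5, #4 → r0=0<<4=0
halt.

0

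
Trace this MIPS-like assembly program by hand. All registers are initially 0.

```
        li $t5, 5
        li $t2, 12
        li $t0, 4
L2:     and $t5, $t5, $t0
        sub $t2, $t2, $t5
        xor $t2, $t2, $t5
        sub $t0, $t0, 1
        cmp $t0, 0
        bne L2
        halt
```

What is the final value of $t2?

12

$t5=5
$t2=12
$t0=4
$t5=5&4=4
$t2=12-4=8
$t2=8^4=12
$t0=4-1=3
cmp $t0, 0  (cmp 3,0)
bne L2: taken
$t5=4&3=0
$t2=12-0=12
$t2=12^0=12
$t0=3-1=2
cmp $t0, 0  (cmp 2,0)
bne L2: taken
$t5=0&2=0
$t2=12-0=12
$t2=12^0=12
$t0=2-1=1
cmp $t0, 0  (cmp 1,0)
bne L2: taken
$t5=0&1=0
$t2=12-0=12
$t2=12^0=12
$t0=1-1=0
cmp $t0, 0  (cmp 0,0)
bne L2: not taken
halt.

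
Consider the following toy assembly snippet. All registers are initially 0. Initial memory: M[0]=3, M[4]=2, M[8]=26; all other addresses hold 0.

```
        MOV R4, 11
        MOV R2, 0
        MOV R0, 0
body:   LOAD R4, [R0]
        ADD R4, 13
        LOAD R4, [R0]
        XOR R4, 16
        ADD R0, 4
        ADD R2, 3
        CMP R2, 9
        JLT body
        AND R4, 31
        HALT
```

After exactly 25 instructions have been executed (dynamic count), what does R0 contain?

12

after MOV R4, 11: R4=11
after MOV R2, 0: R2=0
after MOV R0, 0: R0=0
after LOAD R4, [R0]: R4=M[0]=3
after ADD R4, 13: R4=3+13=16
after LOAD R4, [R0]: R4=M[0]=3
after XOR R4, 16: R4=3^16=19
after ADD R0, 4: R0=0+4=4
after ADD R2, 3: R2=0+3=3
CMP R2, 9  (cmp 3,9)
JLT body: taken
after LOAD R4, [R0]: R4=M[4]=2
after ADD R4, 13: R4=2+13=15
after LOAD R4, [R0]: R4=M[4]=2
after XOR R4, 16: R4=2^16=18
after ADD R0, 4: R0=4+4=8
after ADD R2, 3: R2=3+3=6
CMP R2, 9  (cmp 6,9)
JLT body: taken
after LOAD R4, [R0]: R4=M[8]=26
after ADD R4, 13: R4=26+13=39
after LOAD R4, [R0]: R4=M[8]=26
after XOR R4, 16: R4=26^16=10
after ADD R0, 4: R0=8+4=12
after ADD R2, 3: R2=6+3=9
After step 25: R0 = 12.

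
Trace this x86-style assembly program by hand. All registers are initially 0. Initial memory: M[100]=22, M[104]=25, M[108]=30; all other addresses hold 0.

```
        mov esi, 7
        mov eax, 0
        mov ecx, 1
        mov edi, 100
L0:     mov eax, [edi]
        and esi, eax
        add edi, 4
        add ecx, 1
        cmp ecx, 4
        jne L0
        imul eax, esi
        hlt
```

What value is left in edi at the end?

after mov esi, 7: esi=7
after mov eax, 0: eax=0
after mov ecx, 1: ecx=1
after mov edi, 100: edi=100
after mov eax, [edi]: eax=M[100]=22
after and esi, eax: esi=7&22=6
after add edi, 4: edi=100+4=104
after add ecx, 1: ecx=1+1=2
cmp ecx, 4  (cmp 2,4)
jne L0: taken
after mov eax, [edi]: eax=M[104]=25
after and esi, eax: esi=6&25=0
after add edi, 4: edi=104+4=108
after add ecx, 1: ecx=2+1=3
cmp ecx, 4  (cmp 3,4)
jne L0: taken
after mov eax, [edi]: eax=M[108]=30
after and esi, eax: esi=0&30=0
after add edi, 4: edi=108+4=112
after add ecx, 1: ecx=3+1=4
cmp ecx, 4  (cmp 4,4)
jne L0: not taken
after imul eax, esi: eax=30*0=0
halt.

112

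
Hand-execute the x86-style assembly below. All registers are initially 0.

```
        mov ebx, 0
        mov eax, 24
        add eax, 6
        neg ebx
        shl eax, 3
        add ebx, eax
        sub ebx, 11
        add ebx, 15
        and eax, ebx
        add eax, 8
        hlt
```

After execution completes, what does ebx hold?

244

ebx=0
eax=24
eax=24+6=30
ebx=-(0)=0
eax=30<<3=240
ebx=0+240=240
ebx=240-11=229
ebx=229+15=244
eax=240&244=240
eax=240+8=248
halt.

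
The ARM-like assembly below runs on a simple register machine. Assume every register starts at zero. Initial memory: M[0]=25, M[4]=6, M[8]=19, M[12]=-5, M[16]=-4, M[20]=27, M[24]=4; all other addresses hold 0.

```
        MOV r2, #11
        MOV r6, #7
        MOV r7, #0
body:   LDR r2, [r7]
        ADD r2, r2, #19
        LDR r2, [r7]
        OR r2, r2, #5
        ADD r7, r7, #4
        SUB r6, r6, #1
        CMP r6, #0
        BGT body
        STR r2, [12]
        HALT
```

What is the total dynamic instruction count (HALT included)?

after MOV r2, #11: r2=11
after MOV r6, #7: r6=7
after MOV r7, #0: r7=0
after LDR r2, [r7]: r2=M[0]=25
after ADD r2, r2, #19: r2=25+19=44
after LDR r2, [r7]: r2=M[0]=25
after OR r2, r2, #5: r2=25|5=29
after ADD r7, r7, #4: r7=0+4=4
after SUB r6, r6, #1: r6=7-1=6
CMP r6, #0  (cmp 6,0)
BGT body: taken
after LDR r2, [r7]: r2=M[4]=6
after ADD r2, r2, #19: r2=6+19=25
after LDR r2, [r7]: r2=M[4]=6
after OR r2, r2, #5: r2=6|5=7
after ADD r7, r7, #4: r7=4+4=8
after SUB r6, r6, #1: r6=6-1=5
CMP r6, #0  (cmp 5,0)
BGT body: taken
after LDR r2, [r7]: r2=M[8]=19
after ADD r2, r2, #19: r2=19+19=38
after LDR r2, [r7]: r2=M[8]=19
after OR r2, r2, #5: r2=19|5=23
after ADD r7, r7, #4: r7=8+4=12
after SUB r6, r6, #1: r6=5-1=4
CMP r6, #0  (cmp 4,0)
BGT body: taken
after LDR r2, [r7]: r2=M[12]=-5
after ADD r2, r2, #19: r2=(-5)+19=14
after LDR r2, [r7]: r2=M[12]=-5
after OR r2, r2, #5: r2=(-5)|5=-1
after ADD r7, r7, #4: r7=12+4=16
after SUB r6, r6, #1: r6=4-1=3
CMP r6, #0  (cmp 3,0)
BGT body: taken
after LDR r2, [r7]: r2=M[16]=-4
after ADD r2, r2, #19: r2=(-4)+19=15
after LDR r2, [r7]: r2=M[16]=-4
after OR r2, r2, #5: r2=(-4)|5=-3
after ADD r7, r7, #4: r7=16+4=20
after SUB r6, r6, #1: r6=3-1=2
CMP r6, #0  (cmp 2,0)
BGT body: taken
after LDR r2, [r7]: r2=M[20]=27
after ADD r2, r2, #19: r2=27+19=46
after LDR r2, [r7]: r2=M[20]=27
after OR r2, r2, #5: r2=27|5=31
after ADD r7, r7, #4: r7=20+4=24
after SUB r6, r6, #1: r6=2-1=1
CMP r6, #0  (cmp 1,0)
BGT body: taken
after LDR r2, [r7]: r2=M[24]=4
after ADD r2, r2, #19: r2=4+19=23
after LDR r2, [r7]: r2=M[24]=4
after OR r2, r2, #5: r2=4|5=5
after ADD r7, r7, #4: r7=24+4=28
after SUB r6, r6, #1: r6=1-1=0
CMP r6, #0  (cmp 0,0)
BGT body: not taken
STR r2, [12] → M[12]=5
halt.
Total executed instructions: 61.

61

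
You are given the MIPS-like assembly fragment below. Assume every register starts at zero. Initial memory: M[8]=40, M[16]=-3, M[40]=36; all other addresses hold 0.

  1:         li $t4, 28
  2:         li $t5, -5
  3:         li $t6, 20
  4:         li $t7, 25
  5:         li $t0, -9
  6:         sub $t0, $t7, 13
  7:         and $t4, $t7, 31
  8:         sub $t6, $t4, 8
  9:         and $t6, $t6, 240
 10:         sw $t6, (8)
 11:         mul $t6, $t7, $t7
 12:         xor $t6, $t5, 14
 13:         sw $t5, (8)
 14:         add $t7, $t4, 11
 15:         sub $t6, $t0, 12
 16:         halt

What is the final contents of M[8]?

-5

after li $t4, 28: $t4=28
after li $t5, -5: $t5=-5
after li $t6, 20: $t6=20
after li $t7, 25: $t7=25
after li $t0, -9: $t0=-9
after sub $t0, $t7, 13: $t0=25-13=12
after and $t4, $t7, 31: $t4=25&31=25
after sub $t6, $t4, 8: $t6=25-8=17
after and $t6, $t6, 240: $t6=17&240=16
sw $t6, (8) → M[8]=16
after mul $t6, $t7, $t7: $t6=25*25=625
after xor $t6, $t5, 14: $t6=(-5)^14=-11
sw $t5, (8) → M[8]=-5
after add $t7, $t4, 11: $t7=25+11=36
after sub $t6, $t0, 12: $t6=12-12=0
halt.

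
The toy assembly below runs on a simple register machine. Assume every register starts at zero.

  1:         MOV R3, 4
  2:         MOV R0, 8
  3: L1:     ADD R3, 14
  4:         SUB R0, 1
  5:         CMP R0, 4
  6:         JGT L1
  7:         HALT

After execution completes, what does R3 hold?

R3=4
R0=8
R3=4+14=18
R0=8-1=7
CMP R0, 4  (cmp 7,4)
JGT L1: taken
R3=18+14=32
R0=7-1=6
CMP R0, 4  (cmp 6,4)
JGT L1: taken
R3=32+14=46
R0=6-1=5
CMP R0, 4  (cmp 5,4)
JGT L1: taken
R3=46+14=60
R0=5-1=4
CMP R0, 4  (cmp 4,4)
JGT L1: not taken
halt.

60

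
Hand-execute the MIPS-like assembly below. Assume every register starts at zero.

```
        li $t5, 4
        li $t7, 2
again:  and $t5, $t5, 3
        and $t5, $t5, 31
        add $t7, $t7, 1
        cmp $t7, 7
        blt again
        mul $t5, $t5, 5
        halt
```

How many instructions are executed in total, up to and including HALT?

after li $t5, 4: $t5=4
after li $t7, 2: $t7=2
after and $t5, $t5, 3: $t5=4&3=0
after and $t5, $t5, 31: $t5=0&31=0
after add $t7, $t7, 1: $t7=2+1=3
cmp $t7, 7  (cmp 3,7)
blt again: taken
after and $t5, $t5, 3: $t5=0&3=0
after and $t5, $t5, 31: $t5=0&31=0
after add $t7, $t7, 1: $t7=3+1=4
cmp $t7, 7  (cmp 4,7)
blt again: taken
after and $t5, $t5, 3: $t5=0&3=0
after and $t5, $t5, 31: $t5=0&31=0
after add $t7, $t7, 1: $t7=4+1=5
cmp $t7, 7  (cmp 5,7)
blt again: taken
after and $t5, $t5, 3: $t5=0&3=0
after and $t5, $t5, 31: $t5=0&31=0
after add $t7, $t7, 1: $t7=5+1=6
cmp $t7, 7  (cmp 6,7)
blt again: taken
after and $t5, $t5, 3: $t5=0&3=0
after and $t5, $t5, 31: $t5=0&31=0
after add $t7, $t7, 1: $t7=6+1=7
cmp $t7, 7  (cmp 7,7)
blt again: not taken
after mul $t5, $t5, 5: $t5=0*5=0
halt.
Total executed instructions: 29.

29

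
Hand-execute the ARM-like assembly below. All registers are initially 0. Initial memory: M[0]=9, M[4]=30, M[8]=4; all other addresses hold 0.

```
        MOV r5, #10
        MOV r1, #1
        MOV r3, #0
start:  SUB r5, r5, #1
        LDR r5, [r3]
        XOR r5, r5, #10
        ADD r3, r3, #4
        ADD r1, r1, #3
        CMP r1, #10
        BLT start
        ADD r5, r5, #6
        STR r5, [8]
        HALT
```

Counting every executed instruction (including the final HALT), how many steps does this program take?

27

MOV r5, #10 → r5=10
MOV r1, #1 → r1=1
MOV r3, #0 → r3=0
SUB r5, r5, #1 → r5=10-1=9
LDR r5, [r3] → r5=M[0]=9
XOR r5, r5, #10 → r5=9^10=3
ADD r3, r3, #4 → r3=0+4=4
ADD r1, r1, #3 → r1=1+3=4
CMP r1, #10  (cmp 4,10)
BLT start: taken
SUB r5, r5, #1 → r5=3-1=2
LDR r5, [r3] → r5=M[4]=30
XOR r5, r5, #10 → r5=30^10=20
ADD r3, r3, #4 → r3=4+4=8
ADD r1, r1, #3 → r1=4+3=7
CMP r1, #10  (cmp 7,10)
BLT start: taken
SUB r5, r5, #1 → r5=20-1=19
LDR r5, [r3] → r5=M[8]=4
XOR r5, r5, #10 → r5=4^10=14
ADD r3, r3, #4 → r3=8+4=12
ADD r1, r1, #3 → r1=7+3=10
CMP r1, #10  (cmp 10,10)
BLT start: not taken
ADD r5, r5, #6 → r5=14+6=20
STR r5, [8] → M[8]=20
halt.
Total executed instructions: 27.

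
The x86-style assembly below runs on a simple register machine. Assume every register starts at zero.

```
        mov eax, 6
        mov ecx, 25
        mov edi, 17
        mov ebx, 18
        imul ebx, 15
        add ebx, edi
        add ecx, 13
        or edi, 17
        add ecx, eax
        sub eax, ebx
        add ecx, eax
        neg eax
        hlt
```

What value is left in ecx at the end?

eax=6
ecx=25
edi=17
ebx=18
ebx=18*15=270
ebx=270+17=287
ecx=25+13=38
edi=17|17=17
ecx=38+6=44
eax=6-287=-281
ecx=44+(-281)=-237
eax=-(-281)=281
halt.

-237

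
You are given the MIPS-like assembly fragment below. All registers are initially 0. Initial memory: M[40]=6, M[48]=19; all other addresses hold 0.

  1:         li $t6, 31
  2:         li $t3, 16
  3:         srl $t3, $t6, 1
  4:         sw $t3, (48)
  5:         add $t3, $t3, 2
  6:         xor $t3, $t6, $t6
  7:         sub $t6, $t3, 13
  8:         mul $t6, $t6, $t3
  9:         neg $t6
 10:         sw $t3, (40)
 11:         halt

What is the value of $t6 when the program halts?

0

$t6=31
$t3=16
$t3=31>>1=15
sw $t3, (48) → M[48]=15
$t3=15+2=17
$t3=31^31=0
$t6=0-13=-13
$t6=(-13)*0=0
$t6=-(0)=0
sw $t3, (40) → M[40]=0
halt.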